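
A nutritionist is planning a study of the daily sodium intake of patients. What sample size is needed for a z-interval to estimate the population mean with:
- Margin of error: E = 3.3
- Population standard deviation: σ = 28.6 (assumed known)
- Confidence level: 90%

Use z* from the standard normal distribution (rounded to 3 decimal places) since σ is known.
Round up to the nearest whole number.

Using z* since population σ is known (z-interval formula).

For 90% confidence, z* = 1.645 (from standard normal table)

Sample size formula for z-interval: n = (z*σ/E)²

n = (1.645 × 28.6 / 3.3)²
  = (14.256667)²
  = 203.2525

Round up to the nearest whole number: n = 204

204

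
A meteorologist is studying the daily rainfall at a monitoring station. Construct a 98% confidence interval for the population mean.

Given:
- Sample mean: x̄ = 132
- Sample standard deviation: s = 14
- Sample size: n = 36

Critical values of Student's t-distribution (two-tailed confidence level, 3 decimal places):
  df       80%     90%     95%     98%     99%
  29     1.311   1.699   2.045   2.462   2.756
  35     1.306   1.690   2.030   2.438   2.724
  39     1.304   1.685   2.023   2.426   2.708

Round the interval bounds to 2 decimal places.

The population standard deviation σ is unknown (only the sample standard deviation s is given), so use a t-interval with df = n - 1 = 36 - 1 = 35.

For 98% confidence with df = 35, t* = 2.438 (from t-table)

Standard error: SE = s/√n = 14/√36 = 2.333333

Margin of error: E = t* × SE = 2.438 × 2.333333 = 5.6887

T-interval: x̄ ± E = 132 ± 5.6887 = (126.3113, 137.6887)

Rounded to 2 decimal places:

(126.31, 137.69)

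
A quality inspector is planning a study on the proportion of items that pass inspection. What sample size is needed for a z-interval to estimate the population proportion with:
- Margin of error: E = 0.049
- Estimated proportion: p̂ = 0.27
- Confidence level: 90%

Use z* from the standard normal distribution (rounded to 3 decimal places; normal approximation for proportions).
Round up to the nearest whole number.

Using z* for proportion z-interval (normal approximation).

For 90% confidence, z* = 1.645 (from standard normal table)

Sample size formula for proportion z-interval: n = z*²p̂(1-p̂)/E²

n = 1.645² × 0.27 × 0.73 / 0.049²
  = 2.706025 × 0.1971 / 0.002401
  = 222.1397

Round up to the nearest whole number: n = 223

223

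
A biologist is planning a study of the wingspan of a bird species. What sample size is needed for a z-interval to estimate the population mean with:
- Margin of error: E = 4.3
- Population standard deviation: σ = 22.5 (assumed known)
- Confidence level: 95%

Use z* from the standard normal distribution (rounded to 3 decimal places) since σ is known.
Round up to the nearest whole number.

Using z* since population σ is known (z-interval formula).

For 95% confidence, z* = 1.96 (from standard normal table)

Sample size formula for z-interval: n = (z*σ/E)²

n = (1.96 × 22.5 / 4.3)²
  = (10.255814)²
  = 105.1817

Round up to the nearest whole number: n = 106

106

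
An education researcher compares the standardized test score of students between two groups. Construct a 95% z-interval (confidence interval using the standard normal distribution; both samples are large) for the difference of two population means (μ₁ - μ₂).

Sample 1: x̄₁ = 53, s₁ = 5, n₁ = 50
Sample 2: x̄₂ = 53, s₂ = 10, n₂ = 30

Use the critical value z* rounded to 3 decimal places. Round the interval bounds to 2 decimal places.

Both samples are large (n₁ = 50 ≥ 30, n₂ = 30 ≥ 30), so a z-interval for the difference of means applies.

Point estimate: x̄₁ - x̄₂ = 53 - 53 = 0

Standard error: SE = √(s₁²/n₁ + s₂²/n₂)
= √(5²/50 + 10²/30)
= √(0.500000 + 3.333333)
= 1.957890

For 95% confidence, z* = 1.96 (from standard normal table)
Margin of error: E = z* × SE = 1.96 × 1.957890 = 3.8375

Z-interval: (x̄₁ - x̄₂) ± E = 0 ± 3.8375 = (-3.8375, 3.8375)

Rounded to 2 decimal places:

(-3.84, 3.84)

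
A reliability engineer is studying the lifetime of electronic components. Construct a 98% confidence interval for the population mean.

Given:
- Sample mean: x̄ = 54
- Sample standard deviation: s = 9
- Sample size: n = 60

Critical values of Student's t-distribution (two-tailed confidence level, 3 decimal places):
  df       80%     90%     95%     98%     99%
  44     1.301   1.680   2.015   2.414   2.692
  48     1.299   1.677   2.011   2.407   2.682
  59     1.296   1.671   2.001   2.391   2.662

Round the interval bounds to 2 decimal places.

The population standard deviation σ is unknown (only the sample standard deviation s is given), so use a t-interval with df = n - 1 = 60 - 1 = 59.

For 98% confidence with df = 59, t* = 2.391 (from t-table)

Standard error: SE = s/√n = 9/√60 = 1.161895

Margin of error: E = t* × SE = 2.391 × 1.161895 = 2.7781

T-interval: x̄ ± E = 54 ± 2.7781 = (51.2219, 56.7781)

Rounded to 2 decimal places:

(51.22, 56.78)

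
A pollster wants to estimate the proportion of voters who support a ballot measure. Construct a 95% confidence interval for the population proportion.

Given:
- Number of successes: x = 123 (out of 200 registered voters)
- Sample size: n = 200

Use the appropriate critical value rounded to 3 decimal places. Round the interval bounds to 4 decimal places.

Sample proportion: p̂ = 123/200 = 0.615000

Check conditions for normal approximation:
  np̂ = 123 ≥ 10 ✓
  n(1-p̂) = 77 ≥ 10 ✓

The sample is large enough, so use a z-interval (normal approximation) for the proportion.

For 95% confidence, z* = 1.96 (from standard normal table)

Standard error: SE = √(p̂(1-p̂)/n) = √(0.615000×0.385000/200) = 0.03440748

Margin of error: E = z* × SE = 1.96 × 0.03440748 = 0.067439

Z-interval: p̂ ± E = 0.615000 ± 0.067439 = (0.547561, 0.682439)

Rounded to 4 decimal places:

(0.5476, 0.6824)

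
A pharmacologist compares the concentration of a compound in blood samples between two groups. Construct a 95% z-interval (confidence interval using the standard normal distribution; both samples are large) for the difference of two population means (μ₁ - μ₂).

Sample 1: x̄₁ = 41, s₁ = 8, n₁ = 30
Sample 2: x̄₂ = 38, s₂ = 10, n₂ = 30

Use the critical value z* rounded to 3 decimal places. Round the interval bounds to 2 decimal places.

Both samples are large (n₁ = 30 ≥ 30, n₂ = 30 ≥ 30), so a z-interval for the difference of means applies.

Point estimate: x̄₁ - x̄₂ = 41 - 38 = 3

Standard error: SE = √(s₁²/n₁ + s₂²/n₂)
= √(8²/30 + 10²/30)
= √(2.133333 + 3.333333)
= 2.338090

For 95% confidence, z* = 1.96 (from standard normal table)
Margin of error: E = z* × SE = 1.96 × 2.338090 = 4.5827

Z-interval: (x̄₁ - x̄₂) ± E = 3 ± 4.5827 = (-1.5827, 7.5827)

Rounded to 2 decimal places:

(-1.58, 7.58)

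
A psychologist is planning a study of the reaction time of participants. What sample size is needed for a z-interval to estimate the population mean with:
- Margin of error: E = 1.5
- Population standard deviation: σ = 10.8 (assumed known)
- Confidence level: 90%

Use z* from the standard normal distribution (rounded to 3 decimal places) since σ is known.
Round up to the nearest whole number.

Using z* since population σ is known (z-interval formula).

For 90% confidence, z* = 1.645 (from standard normal table)

Sample size formula for z-interval: n = (z*σ/E)²

n = (1.645 × 10.8 / 1.5)²
  = (11.844000)²
  = 140.2803

Round up to the nearest whole number: n = 141

141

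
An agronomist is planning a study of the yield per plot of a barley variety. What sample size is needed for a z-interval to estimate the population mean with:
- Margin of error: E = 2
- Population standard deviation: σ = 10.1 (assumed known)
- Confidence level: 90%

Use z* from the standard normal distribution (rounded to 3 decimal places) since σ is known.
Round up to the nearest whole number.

Using z* since population σ is known (z-interval formula).

For 90% confidence, z* = 1.645 (from standard normal table)

Sample size formula for z-interval: n = (z*σ/E)²

n = (1.645 × 10.1 / 2)²
  = (8.307250)²
  = 69.0104

Round up to the nearest whole number: n = 70

70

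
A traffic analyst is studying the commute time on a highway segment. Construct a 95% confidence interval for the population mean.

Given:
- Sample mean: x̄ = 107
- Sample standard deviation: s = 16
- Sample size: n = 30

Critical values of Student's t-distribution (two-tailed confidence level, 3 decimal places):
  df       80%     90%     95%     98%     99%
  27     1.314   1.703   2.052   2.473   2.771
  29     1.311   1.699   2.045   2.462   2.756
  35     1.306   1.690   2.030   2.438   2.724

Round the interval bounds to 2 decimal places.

The population standard deviation σ is unknown (only the sample standard deviation s is given), so use a t-interval with df = n - 1 = 30 - 1 = 29.

For 95% confidence with df = 29, t* = 2.045 (from t-table)

Standard error: SE = s/√n = 16/√30 = 2.921187

Margin of error: E = t* × SE = 2.045 × 2.921187 = 5.9738

T-interval: x̄ ± E = 107 ± 5.9738 = (101.0262, 112.9738)

Rounded to 2 decimal places:

(101.03, 112.97)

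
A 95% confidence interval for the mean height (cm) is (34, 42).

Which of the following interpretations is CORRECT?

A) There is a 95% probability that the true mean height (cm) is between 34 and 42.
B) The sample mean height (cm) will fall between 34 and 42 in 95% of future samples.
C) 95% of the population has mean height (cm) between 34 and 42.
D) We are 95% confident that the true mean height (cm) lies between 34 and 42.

A confidence interval represents our confidence in the procedure, not a probability statement about the parameter.

Key concept: If we repeated this sampling process many times and computed a 95% CI each time, about 95% of those intervals would contain the true population parameter.

For this specific interval (34, 42):
- Midpoint (point estimate): 38
- Margin of error: 4

The correct interpretation is the one stating confidence that the true parameter lies in the interval — option D.

D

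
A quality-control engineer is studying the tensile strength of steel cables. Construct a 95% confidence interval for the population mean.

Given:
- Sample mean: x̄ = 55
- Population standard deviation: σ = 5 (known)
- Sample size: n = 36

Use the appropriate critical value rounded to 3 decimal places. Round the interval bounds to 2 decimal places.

The population standard deviation σ is known, so use a z-interval (standard normal critical value).

For 95% confidence, z* = 1.96 (from standard normal table)

Standard error: SE = σ/√n = 5/√36 = 0.833333

Margin of error: E = z* × SE = 1.96 × 0.833333 = 1.6333

Z-interval: x̄ ± E = 55 ± 1.6333 = (53.3667, 56.6333)

Rounded to 2 decimal places:

(53.37, 56.63)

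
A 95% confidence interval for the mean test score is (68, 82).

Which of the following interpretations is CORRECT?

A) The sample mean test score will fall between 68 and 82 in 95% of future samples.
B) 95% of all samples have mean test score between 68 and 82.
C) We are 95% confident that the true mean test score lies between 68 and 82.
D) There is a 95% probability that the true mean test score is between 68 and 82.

A confidence interval represents our confidence in the procedure, not a probability statement about the parameter.

Key concept: If we repeated this sampling process many times and computed a 95% CI each time, about 95% of those intervals would contain the true population parameter.

For this specific interval (68, 82):
- Midpoint (point estimate): 75
- Margin of error: 7

The correct interpretation is the one stating confidence that the true parameter lies in the interval — option C.

C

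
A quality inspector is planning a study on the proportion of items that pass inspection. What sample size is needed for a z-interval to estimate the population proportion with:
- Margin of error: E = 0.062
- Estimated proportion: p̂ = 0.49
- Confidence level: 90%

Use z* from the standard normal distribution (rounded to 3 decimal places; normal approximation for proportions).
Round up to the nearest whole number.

Using z* for proportion z-interval (normal approximation).

For 90% confidence, z* = 1.645 (from standard normal table)

Sample size formula for proportion z-interval: n = z*²p̂(1-p̂)/E²

n = 1.645² × 0.49 × 0.51 / 0.062²
  = 2.706025 × 0.2499 / 0.003844
  = 175.9198

Round up to the nearest whole number: n = 176

176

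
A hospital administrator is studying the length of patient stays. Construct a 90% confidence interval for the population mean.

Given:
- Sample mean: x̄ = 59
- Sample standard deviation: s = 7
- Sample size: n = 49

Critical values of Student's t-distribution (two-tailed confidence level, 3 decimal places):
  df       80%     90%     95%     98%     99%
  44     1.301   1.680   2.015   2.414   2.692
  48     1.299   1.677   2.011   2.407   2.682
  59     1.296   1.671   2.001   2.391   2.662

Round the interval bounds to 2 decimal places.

The population standard deviation σ is unknown (only the sample standard deviation s is given), so use a t-interval with df = n - 1 = 49 - 1 = 48.

For 90% confidence with df = 48, t* = 1.677 (from t-table)

Standard error: SE = s/√n = 7/√49 = 1.000000

Margin of error: E = t* × SE = 1.677 × 1.000000 = 1.6770

T-interval: x̄ ± E = 59 ± 1.6770 = (57.3230, 60.6770)

Rounded to 2 decimal places:

(57.32, 60.68)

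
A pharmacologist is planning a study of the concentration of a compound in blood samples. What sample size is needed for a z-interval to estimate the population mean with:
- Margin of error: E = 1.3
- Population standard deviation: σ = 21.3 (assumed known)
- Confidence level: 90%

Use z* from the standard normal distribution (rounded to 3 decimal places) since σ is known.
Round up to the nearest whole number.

Using z* since population σ is known (z-interval formula).

For 90% confidence, z* = 1.645 (from standard normal table)

Sample size formula for z-interval: n = (z*σ/E)²

n = (1.645 × 21.3 / 1.3)²
  = (26.952692)²
  = 726.4476

Round up to the nearest whole number: n = 727

727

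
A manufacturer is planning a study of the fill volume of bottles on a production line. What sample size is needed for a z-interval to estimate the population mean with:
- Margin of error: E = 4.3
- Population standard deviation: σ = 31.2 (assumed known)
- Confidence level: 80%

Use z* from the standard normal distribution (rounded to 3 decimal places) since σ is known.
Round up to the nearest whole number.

Using z* since population σ is known (z-interval formula).

For 80% confidence, z* = 1.282 (from standard normal table)

Sample size formula for z-interval: n = (z*σ/E)²

n = (1.282 × 31.2 / 4.3)²
  = (9.301953)²
  = 86.5263

Round up to the nearest whole number: n = 87

87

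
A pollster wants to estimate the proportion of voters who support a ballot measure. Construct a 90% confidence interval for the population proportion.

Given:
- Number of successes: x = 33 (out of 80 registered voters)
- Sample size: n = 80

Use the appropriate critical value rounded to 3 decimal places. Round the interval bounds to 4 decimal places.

Sample proportion: p̂ = 33/80 = 0.412500

Check conditions for normal approximation:
  np̂ = 33 ≥ 10 ✓
  n(1-p̂) = 47 ≥ 10 ✓

The sample is large enough, so use a z-interval (normal approximation) for the proportion.

For 90% confidence, z* = 1.645 (from standard normal table)

Standard error: SE = √(p̂(1-p̂)/n) = √(0.412500×0.587500/80) = 0.05503905

Margin of error: E = z* × SE = 1.645 × 0.05503905 = 0.090539

Z-interval: p̂ ± E = 0.412500 ± 0.090539 = (0.321961, 0.503039)

Rounded to 4 decimal places:

(0.3220, 0.5030)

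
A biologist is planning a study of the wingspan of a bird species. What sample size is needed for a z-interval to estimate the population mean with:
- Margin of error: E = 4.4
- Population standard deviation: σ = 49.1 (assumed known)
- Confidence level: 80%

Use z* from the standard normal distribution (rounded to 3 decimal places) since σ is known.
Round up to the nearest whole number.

Using z* since population σ is known (z-interval formula).

For 80% confidence, z* = 1.282 (from standard normal table)

Sample size formula for z-interval: n = (z*σ/E)²

n = (1.282 × 49.1 / 4.4)²
  = (14.305955)²
  = 204.6603

Round up to the nearest whole number: n = 205

205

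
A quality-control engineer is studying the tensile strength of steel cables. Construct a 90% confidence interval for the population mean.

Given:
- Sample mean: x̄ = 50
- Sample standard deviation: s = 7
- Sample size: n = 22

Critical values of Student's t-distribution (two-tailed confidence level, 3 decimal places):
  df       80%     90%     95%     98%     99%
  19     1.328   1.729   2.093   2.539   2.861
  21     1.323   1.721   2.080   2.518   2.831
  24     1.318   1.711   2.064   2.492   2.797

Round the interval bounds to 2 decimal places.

The population standard deviation σ is unknown (only the sample standard deviation s is given), so use a t-interval with df = n - 1 = 22 - 1 = 21.

For 90% confidence with df = 21, t* = 1.721 (from t-table)

Standard error: SE = s/√n = 7/√22 = 1.492405

Margin of error: E = t* × SE = 1.721 × 1.492405 = 2.5684

T-interval: x̄ ± E = 50 ± 2.5684 = (47.4316, 52.5684)

Rounded to 2 decimal places:

(47.43, 52.57)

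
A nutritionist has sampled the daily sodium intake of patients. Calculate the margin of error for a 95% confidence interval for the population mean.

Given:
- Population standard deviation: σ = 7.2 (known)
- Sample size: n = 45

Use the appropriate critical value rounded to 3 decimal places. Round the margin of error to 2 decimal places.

The population standard deviation σ is known, so use the z-interval margin of error formula.

For 95% confidence, z* = 1.96 (from standard normal table)

Margin of error formula for z-interval: E = z* × σ/√n

E = 1.96 × 7.2/√45
  = 1.96 × 1.073313
  = 2.1037

Rounded to 2 decimal places:

2.10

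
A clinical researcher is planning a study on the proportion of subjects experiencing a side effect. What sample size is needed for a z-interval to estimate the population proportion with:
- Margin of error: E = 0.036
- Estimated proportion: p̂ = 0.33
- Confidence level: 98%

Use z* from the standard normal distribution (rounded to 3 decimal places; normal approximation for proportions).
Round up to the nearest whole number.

Using z* for proportion z-interval (normal approximation).

For 98% confidence, z* = 2.326 (from standard normal table)

Sample size formula for proportion z-interval: n = z*²p̂(1-p̂)/E²

n = 2.326² × 0.33 × 0.67 / 0.036²
  = 5.410276 × 0.2211 / 0.001296
  = 923.0031

Round up to the nearest whole number: n = 924

924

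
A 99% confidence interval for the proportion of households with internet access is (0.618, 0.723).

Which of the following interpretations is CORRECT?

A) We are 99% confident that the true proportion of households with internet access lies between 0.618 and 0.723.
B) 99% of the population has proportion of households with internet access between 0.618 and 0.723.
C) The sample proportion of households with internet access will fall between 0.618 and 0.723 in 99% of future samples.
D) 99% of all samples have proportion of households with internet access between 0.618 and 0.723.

A confidence interval represents our confidence in the procedure, not a probability statement about the parameter.

Key concept: If we repeated this sampling process many times and computed a 99% CI each time, about 99% of those intervals would contain the true population parameter.

For this specific interval (0.618, 0.723):
- Midpoint (point estimate): 0.6705
- Margin of error: 0.0525

The correct interpretation is the one stating confidence that the true parameter lies in the interval — option A.

A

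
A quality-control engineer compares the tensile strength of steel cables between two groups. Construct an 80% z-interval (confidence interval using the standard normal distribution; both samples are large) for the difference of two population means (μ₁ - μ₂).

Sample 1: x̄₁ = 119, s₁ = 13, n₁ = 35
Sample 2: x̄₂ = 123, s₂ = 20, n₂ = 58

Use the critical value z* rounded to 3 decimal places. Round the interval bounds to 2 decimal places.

Both samples are large (n₁ = 35 ≥ 30, n₂ = 58 ≥ 30), so a z-interval for the difference of means applies.

Point estimate: x̄₁ - x̄₂ = 119 - 123 = -4

Standard error: SE = √(s₁²/n₁ + s₂²/n₂)
= √(13²/35 + 20²/58)
= √(4.828571 + 6.896552)
= 3.424197

For 80% confidence, z* = 1.282 (from standard normal table)
Margin of error: E = z* × SE = 1.282 × 3.424197 = 4.3898

Z-interval: (x̄₁ - x̄₂) ± E = -4 ± 4.3898 = (-8.3898, 0.3898)

Rounded to 2 decimal places:

(-8.39, 0.39)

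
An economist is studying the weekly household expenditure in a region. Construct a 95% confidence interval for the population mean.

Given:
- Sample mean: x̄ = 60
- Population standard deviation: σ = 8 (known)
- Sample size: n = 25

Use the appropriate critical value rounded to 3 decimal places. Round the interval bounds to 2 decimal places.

The population standard deviation σ is known, so use a z-interval (standard normal critical value).

For 95% confidence, z* = 1.96 (from standard normal table)

Standard error: SE = σ/√n = 8/√25 = 1.600000

Margin of error: E = z* × SE = 1.96 × 1.600000 = 3.1360

Z-interval: x̄ ± E = 60 ± 3.1360 = (56.8640, 63.1360)

Rounded to 2 decimal places:

(56.86, 63.14)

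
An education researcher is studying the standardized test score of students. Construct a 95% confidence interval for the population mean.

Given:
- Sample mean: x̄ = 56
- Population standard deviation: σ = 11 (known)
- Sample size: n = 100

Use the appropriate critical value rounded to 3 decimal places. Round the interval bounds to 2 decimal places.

The population standard deviation σ is known, so use a z-interval (standard normal critical value).

For 95% confidence, z* = 1.96 (from standard normal table)

Standard error: SE = σ/√n = 11/√100 = 1.100000

Margin of error: E = z* × SE = 1.96 × 1.100000 = 2.1560

Z-interval: x̄ ± E = 56 ± 2.1560 = (53.8440, 58.1560)

Rounded to 2 decimal places:

(53.84, 58.16)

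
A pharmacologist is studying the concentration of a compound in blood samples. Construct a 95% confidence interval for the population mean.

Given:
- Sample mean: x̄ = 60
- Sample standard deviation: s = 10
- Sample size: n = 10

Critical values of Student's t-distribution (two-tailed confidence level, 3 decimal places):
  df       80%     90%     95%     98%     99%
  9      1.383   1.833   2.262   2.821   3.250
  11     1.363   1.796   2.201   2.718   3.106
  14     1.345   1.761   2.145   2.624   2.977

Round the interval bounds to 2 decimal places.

The population standard deviation σ is unknown (only the sample standard deviation s is given), so use a t-interval with df = n - 1 = 10 - 1 = 9.

For 95% confidence with df = 9, t* = 2.262 (from t-table)

Standard error: SE = s/√n = 10/√10 = 3.162278

Margin of error: E = t* × SE = 2.262 × 3.162278 = 7.1531

T-interval: x̄ ± E = 60 ± 7.1531 = (52.8469, 67.1531)

Rounded to 2 decimal places:

(52.85, 67.15)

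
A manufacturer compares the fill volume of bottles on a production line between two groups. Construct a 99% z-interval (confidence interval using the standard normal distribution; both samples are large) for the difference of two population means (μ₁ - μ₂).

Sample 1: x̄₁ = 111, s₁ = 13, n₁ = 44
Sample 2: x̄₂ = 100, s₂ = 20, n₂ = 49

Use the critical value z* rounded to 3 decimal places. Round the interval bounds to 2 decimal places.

Both samples are large (n₁ = 44 ≥ 30, n₂ = 49 ≥ 30), so a z-interval for the difference of means applies.

Point estimate: x̄₁ - x̄₂ = 111 - 100 = 11

Standard error: SE = √(s₁²/n₁ + s₂²/n₂)
= √(13²/44 + 20²/49)
= √(3.840909 + 8.163265)
= 3.464704

For 99% confidence, z* = 2.576 (from standard normal table)
Margin of error: E = z* × SE = 2.576 × 3.464704 = 8.9251

Z-interval: (x̄₁ - x̄₂) ± E = 11 ± 8.9251 = (2.0749, 19.9251)

Rounded to 2 decimal places:

(2.07, 19.93)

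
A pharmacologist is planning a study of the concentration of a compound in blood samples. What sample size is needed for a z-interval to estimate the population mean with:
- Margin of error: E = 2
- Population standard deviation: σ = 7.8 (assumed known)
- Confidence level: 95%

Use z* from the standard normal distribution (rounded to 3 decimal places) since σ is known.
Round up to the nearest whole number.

Using z* since population σ is known (z-interval formula).

For 95% confidence, z* = 1.96 (from standard normal table)

Sample size formula for z-interval: n = (z*σ/E)²

n = (1.96 × 7.8 / 2)²
  = (7.644000)²
  = 58.4307

Round up to the nearest whole number: n = 59

59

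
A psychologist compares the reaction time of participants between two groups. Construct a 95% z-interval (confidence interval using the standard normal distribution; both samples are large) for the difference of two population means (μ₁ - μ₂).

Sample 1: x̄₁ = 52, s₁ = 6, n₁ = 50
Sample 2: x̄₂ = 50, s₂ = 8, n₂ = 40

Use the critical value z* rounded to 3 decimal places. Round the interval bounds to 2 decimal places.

Both samples are large (n₁ = 50 ≥ 30, n₂ = 40 ≥ 30), so a z-interval for the difference of means applies.

Point estimate: x̄₁ - x̄₂ = 52 - 50 = 2

Standard error: SE = √(s₁²/n₁ + s₂²/n₂)
= √(6²/50 + 8²/40)
= √(0.720000 + 1.600000)
= 1.523155

For 95% confidence, z* = 1.96 (from standard normal table)
Margin of error: E = z* × SE = 1.96 × 1.523155 = 2.9854

Z-interval: (x̄₁ - x̄₂) ± E = 2 ± 2.9854 = (-0.9854, 4.9854)

Rounded to 2 decimal places:

(-0.99, 4.99)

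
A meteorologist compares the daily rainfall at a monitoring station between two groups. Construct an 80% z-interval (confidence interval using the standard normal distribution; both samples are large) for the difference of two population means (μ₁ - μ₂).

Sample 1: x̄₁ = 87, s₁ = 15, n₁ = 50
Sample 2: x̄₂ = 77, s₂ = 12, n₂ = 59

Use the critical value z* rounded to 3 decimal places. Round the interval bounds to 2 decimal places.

Both samples are large (n₁ = 50 ≥ 30, n₂ = 59 ≥ 30), so a z-interval for the difference of means applies.

Point estimate: x̄₁ - x̄₂ = 87 - 77 = 10

Standard error: SE = √(s₁²/n₁ + s₂²/n₂)
= √(15²/50 + 12²/59)
= √(4.500000 + 2.440678)
= 2.634517

For 80% confidence, z* = 1.282 (from standard normal table)
Margin of error: E = z* × SE = 1.282 × 2.634517 = 3.3775

Z-interval: (x̄₁ - x̄₂) ± E = 10 ± 3.3775 = (6.6225, 13.3775)

Rounded to 2 decimal places:

(6.62, 13.38)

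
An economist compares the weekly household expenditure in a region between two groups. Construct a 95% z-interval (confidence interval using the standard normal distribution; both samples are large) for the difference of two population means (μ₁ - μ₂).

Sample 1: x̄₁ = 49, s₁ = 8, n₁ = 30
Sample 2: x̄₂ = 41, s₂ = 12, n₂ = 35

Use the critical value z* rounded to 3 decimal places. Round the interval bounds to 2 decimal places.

Both samples are large (n₁ = 30 ≥ 30, n₂ = 35 ≥ 30), so a z-interval for the difference of means applies.

Point estimate: x̄₁ - x̄₂ = 49 - 41 = 8

Standard error: SE = √(s₁²/n₁ + s₂²/n₂)
= √(8²/30 + 12²/35)
= √(2.133333 + 4.114286)
= 2.499524

For 95% confidence, z* = 1.96 (from standard normal table)
Margin of error: E = z* × SE = 1.96 × 2.499524 = 4.8991

Z-interval: (x̄₁ - x̄₂) ± E = 8 ± 4.8991 = (3.1009, 12.8991)

Rounded to 2 decimal places:

(3.10, 12.90)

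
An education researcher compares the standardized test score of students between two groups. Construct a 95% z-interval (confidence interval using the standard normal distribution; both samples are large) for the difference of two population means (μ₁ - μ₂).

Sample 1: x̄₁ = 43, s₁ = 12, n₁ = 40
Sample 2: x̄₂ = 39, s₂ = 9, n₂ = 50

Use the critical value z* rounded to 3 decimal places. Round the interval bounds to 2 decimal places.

Both samples are large (n₁ = 40 ≥ 30, n₂ = 50 ≥ 30), so a z-interval for the difference of means applies.

Point estimate: x̄₁ - x̄₂ = 43 - 39 = 4

Standard error: SE = √(s₁²/n₁ + s₂²/n₂)
= √(12²/40 + 9²/50)
= √(3.600000 + 1.620000)
= 2.284732

For 95% confidence, z* = 1.96 (from standard normal table)
Margin of error: E = z* × SE = 1.96 × 2.284732 = 4.4781

Z-interval: (x̄₁ - x̄₂) ± E = 4 ± 4.4781 = (-0.4781, 8.4781)

Rounded to 2 decimal places:

(-0.48, 8.48)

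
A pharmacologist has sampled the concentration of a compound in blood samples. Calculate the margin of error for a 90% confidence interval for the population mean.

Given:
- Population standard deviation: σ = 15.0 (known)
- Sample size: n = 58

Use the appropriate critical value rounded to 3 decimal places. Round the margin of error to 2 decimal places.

The population standard deviation σ is known, so use the z-interval margin of error formula.

For 90% confidence, z* = 1.645 (from standard normal table)

Margin of error formula for z-interval: E = z* × σ/√n

E = 1.645 × 15.0/√58
  = 1.645 × 1.969596
  = 3.2400

Rounded to 2 decimal places:

3.24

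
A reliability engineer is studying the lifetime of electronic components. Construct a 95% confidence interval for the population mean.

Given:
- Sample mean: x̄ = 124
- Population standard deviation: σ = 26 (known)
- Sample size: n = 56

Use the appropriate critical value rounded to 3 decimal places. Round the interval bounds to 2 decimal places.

The population standard deviation σ is known, so use a z-interval (standard normal critical value).

For 95% confidence, z* = 1.96 (from standard normal table)

Standard error: SE = σ/√n = 26/√56 = 3.474396

Margin of error: E = z* × SE = 1.96 × 3.474396 = 6.8098

Z-interval: x̄ ± E = 124 ± 6.8098 = (117.1902, 130.8098)

Rounded to 2 decimal places:

(117.19, 130.81)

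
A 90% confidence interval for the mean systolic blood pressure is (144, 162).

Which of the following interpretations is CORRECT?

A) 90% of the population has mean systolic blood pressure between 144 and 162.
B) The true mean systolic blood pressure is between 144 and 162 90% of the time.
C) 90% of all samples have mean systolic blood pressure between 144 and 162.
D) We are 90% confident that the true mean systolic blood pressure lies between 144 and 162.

A confidence interval represents our confidence in the procedure, not a probability statement about the parameter.

Key concept: If we repeated this sampling process many times and computed a 90% CI each time, about 90% of those intervals would contain the true population parameter.

For this specific interval (144, 162):
- Midpoint (point estimate): 153
- Margin of error: 9

The correct interpretation is the one stating confidence that the true parameter lies in the interval — option D.

D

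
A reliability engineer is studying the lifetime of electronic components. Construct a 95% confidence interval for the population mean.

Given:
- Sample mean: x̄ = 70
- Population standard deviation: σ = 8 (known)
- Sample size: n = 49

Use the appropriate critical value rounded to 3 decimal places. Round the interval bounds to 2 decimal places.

The population standard deviation σ is known, so use a z-interval (standard normal critical value).

For 95% confidence, z* = 1.96 (from standard normal table)

Standard error: SE = σ/√n = 8/√49 = 1.142857

Margin of error: E = z* × SE = 1.96 × 1.142857 = 2.2400

Z-interval: x̄ ± E = 70 ± 2.2400 = (67.7600, 72.2400)

Rounded to 2 decimal places:

(67.76, 72.24)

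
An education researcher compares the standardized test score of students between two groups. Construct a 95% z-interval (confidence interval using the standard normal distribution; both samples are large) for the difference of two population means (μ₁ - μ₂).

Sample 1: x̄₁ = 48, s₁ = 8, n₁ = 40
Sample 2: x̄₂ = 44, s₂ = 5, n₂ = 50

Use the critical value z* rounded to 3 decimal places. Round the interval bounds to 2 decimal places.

Both samples are large (n₁ = 40 ≥ 30, n₂ = 50 ≥ 30), so a z-interval for the difference of means applies.

Point estimate: x̄₁ - x̄₂ = 48 - 44 = 4

Standard error: SE = √(s₁²/n₁ + s₂²/n₂)
= √(8²/40 + 5²/50)
= √(1.600000 + 0.500000)
= 1.449138

For 95% confidence, z* = 1.96 (from standard normal table)
Margin of error: E = z* × SE = 1.96 × 1.449138 = 2.8403

Z-interval: (x̄₁ - x̄₂) ± E = 4 ± 2.8403 = (1.1597, 6.8403)

Rounded to 2 decimal places:

(1.16, 6.84)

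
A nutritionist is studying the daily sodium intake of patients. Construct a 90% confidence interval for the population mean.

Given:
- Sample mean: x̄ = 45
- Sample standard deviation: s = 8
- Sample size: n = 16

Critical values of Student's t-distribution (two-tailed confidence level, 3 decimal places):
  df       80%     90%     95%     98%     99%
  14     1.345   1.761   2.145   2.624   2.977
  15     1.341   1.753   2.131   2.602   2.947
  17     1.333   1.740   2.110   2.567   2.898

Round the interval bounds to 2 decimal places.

The population standard deviation σ is unknown (only the sample standard deviation s is given), so use a t-interval with df = n - 1 = 16 - 1 = 15.

For 90% confidence with df = 15, t* = 1.753 (from t-table)

Standard error: SE = s/√n = 8/√16 = 2.000000

Margin of error: E = t* × SE = 1.753 × 2.000000 = 3.5060

T-interval: x̄ ± E = 45 ± 3.5060 = (41.4940, 48.5060)

Rounded to 2 decimal places:

(41.49, 48.51)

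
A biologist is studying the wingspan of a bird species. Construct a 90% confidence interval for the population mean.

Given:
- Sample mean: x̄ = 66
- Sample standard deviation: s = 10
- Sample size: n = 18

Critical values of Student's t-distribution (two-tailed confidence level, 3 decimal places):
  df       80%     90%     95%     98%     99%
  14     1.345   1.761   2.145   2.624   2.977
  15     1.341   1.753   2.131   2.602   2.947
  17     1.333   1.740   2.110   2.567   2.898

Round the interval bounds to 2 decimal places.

The population standard deviation σ is unknown (only the sample standard deviation s is given), so use a t-interval with df = n - 1 = 18 - 1 = 17.

For 90% confidence with df = 17, t* = 1.740 (from t-table)

Standard error: SE = s/√n = 10/√18 = 2.357023

Margin of error: E = t* × SE = 1.740 × 2.357023 = 4.1012

T-interval: x̄ ± E = 66 ± 4.1012 = (61.8988, 70.1012)

Rounded to 2 decimal places:

(61.90, 70.10)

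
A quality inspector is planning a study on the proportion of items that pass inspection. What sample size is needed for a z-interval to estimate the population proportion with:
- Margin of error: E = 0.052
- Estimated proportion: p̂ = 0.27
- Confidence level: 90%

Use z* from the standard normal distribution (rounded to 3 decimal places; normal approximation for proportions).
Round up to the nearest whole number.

Using z* for proportion z-interval (normal approximation).

For 90% confidence, z* = 1.645 (from standard normal table)

Sample size formula for proportion z-interval: n = z*²p̂(1-p̂)/E²

n = 1.645² × 0.27 × 0.73 / 0.052²
  = 2.706025 × 0.1971 / 0.002704
  = 197.2476

Round up to the nearest whole number: n = 198

198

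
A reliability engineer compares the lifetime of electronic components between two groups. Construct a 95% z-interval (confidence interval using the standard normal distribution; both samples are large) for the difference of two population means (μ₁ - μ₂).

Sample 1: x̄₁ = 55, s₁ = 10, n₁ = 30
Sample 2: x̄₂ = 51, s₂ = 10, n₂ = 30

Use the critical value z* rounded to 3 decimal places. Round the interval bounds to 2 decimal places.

Both samples are large (n₁ = 30 ≥ 30, n₂ = 30 ≥ 30), so a z-interval for the difference of means applies.

Point estimate: x̄₁ - x̄₂ = 55 - 51 = 4

Standard error: SE = √(s₁²/n₁ + s₂²/n₂)
= √(10²/30 + 10²/30)
= √(3.333333 + 3.333333)
= 2.581989

For 95% confidence, z* = 1.96 (from standard normal table)
Margin of error: E = z* × SE = 1.96 × 2.581989 = 5.0607

Z-interval: (x̄₁ - x̄₂) ± E = 4 ± 5.0607 = (-1.0607, 9.0607)

Rounded to 2 decimal places:

(-1.06, 9.06)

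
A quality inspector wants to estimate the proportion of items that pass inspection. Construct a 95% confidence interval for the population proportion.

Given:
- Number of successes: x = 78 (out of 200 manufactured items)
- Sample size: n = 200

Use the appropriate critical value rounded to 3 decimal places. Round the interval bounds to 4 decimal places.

Sample proportion: p̂ = 78/200 = 0.390000

Check conditions for normal approximation:
  np̂ = 78 ≥ 10 ✓
  n(1-p̂) = 122 ≥ 10 ✓

The sample is large enough, so use a z-interval (normal approximation) for the proportion.

For 95% confidence, z* = 1.96 (from standard normal table)

Standard error: SE = √(p̂(1-p̂)/n) = √(0.390000×0.610000/200) = 0.03448913

Margin of error: E = z* × SE = 1.96 × 0.03448913 = 0.067599

Z-interval: p̂ ± E = 0.390000 ± 0.067599 = (0.322401, 0.457599)

Rounded to 4 decimal places:

(0.3224, 0.4576)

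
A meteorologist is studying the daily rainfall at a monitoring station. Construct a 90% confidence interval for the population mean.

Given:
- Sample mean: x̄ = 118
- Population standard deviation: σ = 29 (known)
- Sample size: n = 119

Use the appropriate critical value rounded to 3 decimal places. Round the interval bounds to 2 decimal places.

The population standard deviation σ is known, so use a z-interval (standard normal critical value).

For 90% confidence, z* = 1.645 (from standard normal table)

Standard error: SE = σ/√n = 29/√119 = 2.658426

Margin of error: E = z* × SE = 1.645 × 2.658426 = 4.3731

Z-interval: x̄ ± E = 118 ± 4.3731 = (113.6269, 122.3731)

Rounded to 2 decimal places:

(113.63, 122.37)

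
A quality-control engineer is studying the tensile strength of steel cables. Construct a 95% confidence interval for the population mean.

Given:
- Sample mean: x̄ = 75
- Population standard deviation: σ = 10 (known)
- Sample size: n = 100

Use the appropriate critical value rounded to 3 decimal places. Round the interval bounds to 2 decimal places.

The population standard deviation σ is known, so use a z-interval (standard normal critical value).

For 95% confidence, z* = 1.96 (from standard normal table)

Standard error: SE = σ/√n = 10/√100 = 1.000000

Margin of error: E = z* × SE = 1.96 × 1.000000 = 1.9600

Z-interval: x̄ ± E = 75 ± 1.9600 = (73.0400, 76.9600)

Rounded to 2 decimal places:

(73.04, 76.96)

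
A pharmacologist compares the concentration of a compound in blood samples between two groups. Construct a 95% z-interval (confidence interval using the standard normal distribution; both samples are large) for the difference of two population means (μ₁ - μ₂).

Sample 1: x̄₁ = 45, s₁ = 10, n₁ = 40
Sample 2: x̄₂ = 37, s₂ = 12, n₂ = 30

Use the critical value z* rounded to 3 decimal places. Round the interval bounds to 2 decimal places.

Both samples are large (n₁ = 40 ≥ 30, n₂ = 30 ≥ 30), so a z-interval for the difference of means applies.

Point estimate: x̄₁ - x̄₂ = 45 - 37 = 8

Standard error: SE = √(s₁²/n₁ + s₂²/n₂)
= √(10²/40 + 12²/30)
= √(2.500000 + 4.800000)
= 2.701851

For 95% confidence, z* = 1.96 (from standard normal table)
Margin of error: E = z* × SE = 1.96 × 2.701851 = 5.2956

Z-interval: (x̄₁ - x̄₂) ± E = 8 ± 5.2956 = (2.7044, 13.2956)

Rounded to 2 decimal places:

(2.70, 13.30)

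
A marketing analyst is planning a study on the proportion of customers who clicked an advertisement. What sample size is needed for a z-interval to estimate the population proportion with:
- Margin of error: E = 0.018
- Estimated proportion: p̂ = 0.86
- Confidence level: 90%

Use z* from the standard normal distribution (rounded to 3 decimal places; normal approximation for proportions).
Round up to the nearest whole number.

Using z* for proportion z-interval (normal approximation).

For 90% confidence, z* = 1.645 (from standard normal table)

Sample size formula for proportion z-interval: n = z*²p̂(1-p̂)/E²

n = 1.645² × 0.86 × 0.14 / 0.018²
  = 2.706025 × 0.1204 / 0.000324
  = 1005.5723

Round up to the nearest whole number: n = 1006

1006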